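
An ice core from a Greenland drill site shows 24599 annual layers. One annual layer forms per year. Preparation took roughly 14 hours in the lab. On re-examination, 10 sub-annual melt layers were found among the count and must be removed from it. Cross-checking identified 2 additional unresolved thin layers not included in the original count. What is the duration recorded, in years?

24591 years

After corrections the count is 24599 − 10 + 2 = 24591 annual layers.
One annual layer per year makes the duration 24591 years.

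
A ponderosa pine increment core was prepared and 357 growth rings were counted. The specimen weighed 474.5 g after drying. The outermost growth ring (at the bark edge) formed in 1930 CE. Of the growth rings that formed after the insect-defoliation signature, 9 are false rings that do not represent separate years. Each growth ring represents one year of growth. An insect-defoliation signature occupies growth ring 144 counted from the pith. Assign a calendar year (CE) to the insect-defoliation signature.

1726 CE

The insect-defoliation signature sits at growth ring 144 from the pith, so 357 − 144 = 213 growth rings formed after it.
213 − 9 false = 204 true growth rings after the insect-defoliation signature.
Counting back 204 years from 1930 CE places the insect-defoliation signature in 1930 − 204 = 1726 CE.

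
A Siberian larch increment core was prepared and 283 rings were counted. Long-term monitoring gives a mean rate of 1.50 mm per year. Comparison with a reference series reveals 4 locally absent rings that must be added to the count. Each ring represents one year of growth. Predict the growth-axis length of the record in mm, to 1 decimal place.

After corrections the count is 283 + 4 = 287 rings.
Predicted length = 1.50 mm/year × 287 years = 430.5 mm.

430.5 mm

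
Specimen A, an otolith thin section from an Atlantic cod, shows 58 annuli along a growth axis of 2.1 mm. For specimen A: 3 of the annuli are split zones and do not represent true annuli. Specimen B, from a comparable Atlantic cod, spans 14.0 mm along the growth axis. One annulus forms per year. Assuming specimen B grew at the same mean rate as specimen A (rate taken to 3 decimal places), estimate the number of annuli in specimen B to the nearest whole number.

368 annuli

Specimen A: after corrections the count is 58 − 3 = 55 annuli.
A: 2.1 mm over 55 years gives 2.1 / 55 ≈ 0.038 mm/year.
Specimen B: 14.0 mm / 0.038 mm per year = 368.42 years ≈ 368 annuli.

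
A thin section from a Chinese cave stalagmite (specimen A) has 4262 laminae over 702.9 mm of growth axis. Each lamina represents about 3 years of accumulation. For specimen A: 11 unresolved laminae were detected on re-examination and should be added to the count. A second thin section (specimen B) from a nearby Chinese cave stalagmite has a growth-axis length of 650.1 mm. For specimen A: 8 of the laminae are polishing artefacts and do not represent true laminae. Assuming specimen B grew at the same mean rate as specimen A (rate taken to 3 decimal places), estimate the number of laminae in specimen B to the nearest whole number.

3940 laminae

Specimen A: adjusted count: 4262 − 8 + 11 = 4265 laminae.
Specimen A: multiplying by 3 years per lamina: 4265 × 3 = 12795 years.
A: Mean rate = 702.9 mm / 12795 years ≈ 0.055 mm per year.
For B, 650.1 / 0.055 = 11820.00 years; at 3 years per lamina that is 11820.00 / 3 ≈ 3940 laminae.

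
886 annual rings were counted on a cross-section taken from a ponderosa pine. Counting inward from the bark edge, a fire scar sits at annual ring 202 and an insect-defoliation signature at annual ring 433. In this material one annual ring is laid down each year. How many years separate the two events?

433 − 202 = 231 annual rings lie between the two events.
One annual ring per year makes the interval 231 years.

231 years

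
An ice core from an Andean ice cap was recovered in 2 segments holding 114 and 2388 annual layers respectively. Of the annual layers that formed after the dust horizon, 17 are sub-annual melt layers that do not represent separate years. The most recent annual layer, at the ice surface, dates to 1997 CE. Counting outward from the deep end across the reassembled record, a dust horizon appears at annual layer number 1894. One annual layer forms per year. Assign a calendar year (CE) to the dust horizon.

Total annual layers = 114 + 2388 = 2502.
2502 − 1894 = 608 annual layers lie beyond the dust horizon toward the ice surface.
Excluding 17 false annual layers: 608 − 17 = 591.
Counting back 591 years from 1997 CE places the dust horizon in 1997 − 591 = 1406 CE.

1406 CE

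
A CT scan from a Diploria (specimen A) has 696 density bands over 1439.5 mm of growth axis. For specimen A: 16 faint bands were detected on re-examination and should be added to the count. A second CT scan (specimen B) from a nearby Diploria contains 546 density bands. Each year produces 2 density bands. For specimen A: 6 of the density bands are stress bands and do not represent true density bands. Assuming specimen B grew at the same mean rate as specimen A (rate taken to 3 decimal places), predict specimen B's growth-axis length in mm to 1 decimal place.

1113.3 mm

Specimen A: adjusted count: 696 − 6 + 16 = 706 density bands.
Specimen A: with 2 density bands per year, 706 / 2 = 353 years.
A: Mean rate = 1439.5 mm / 353 years ≈ 4.078 mm/yr.
Specimen B: 546 density bands at 2 per year is 546 / 2 = 273 years. Length of B = 4.078 × 273 = 1113.3 mm.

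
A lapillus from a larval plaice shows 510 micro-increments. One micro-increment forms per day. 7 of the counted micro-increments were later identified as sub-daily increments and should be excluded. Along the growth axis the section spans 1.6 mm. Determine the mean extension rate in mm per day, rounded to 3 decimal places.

True micro-increment count = 510 − 7 = 503.
Mean rate = 1.6 mm / 503 days ≈ 0.003 mm per day.

0.003 mm per day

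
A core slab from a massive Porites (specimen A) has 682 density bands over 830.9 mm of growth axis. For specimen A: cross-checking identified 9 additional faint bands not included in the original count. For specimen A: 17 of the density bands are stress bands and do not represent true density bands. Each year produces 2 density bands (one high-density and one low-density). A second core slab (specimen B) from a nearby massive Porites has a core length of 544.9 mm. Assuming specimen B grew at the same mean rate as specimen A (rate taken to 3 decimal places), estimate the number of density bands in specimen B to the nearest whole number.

442 density bands

Specimen A: adjusted count: 682 − 17 + 9 = 674 density bands.
Specimen A: dividing by 2 density bands per year: 674 / 2 = 337 years.
A: 830.9 mm over 337 years gives 830.9 / 337 ≈ 2.466 mm per year.
For B, 544.9 / 2.466 = 220.97 years; at 2 density bands per year that is 220.97 × 2 ≈ 442 density bands.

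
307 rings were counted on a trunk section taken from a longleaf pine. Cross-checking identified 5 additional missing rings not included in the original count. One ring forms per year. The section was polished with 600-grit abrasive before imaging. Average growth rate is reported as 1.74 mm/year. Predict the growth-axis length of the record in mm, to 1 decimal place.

542.9 mm

After corrections the count is 307 + 5 = 312 rings.
Predicted length = 1.74 mm/year × 312 years = 542.9 mm.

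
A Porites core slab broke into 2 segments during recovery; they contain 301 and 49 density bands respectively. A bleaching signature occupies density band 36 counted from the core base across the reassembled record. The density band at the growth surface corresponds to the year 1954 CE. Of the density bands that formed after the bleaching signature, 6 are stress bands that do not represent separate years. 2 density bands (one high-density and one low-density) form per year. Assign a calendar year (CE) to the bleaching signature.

1800 CE

Total density bands = 301 + 49 = 350.
350 − 36 = 314 density bands lie beyond the bleaching signature toward the growth surface.
Excluding 6 false density bands: 314 − 6 = 308.
Dividing by 2 density bands per year: 308 / 2 = 154 years.
Counting back 154 years from 1954 CE places the bleaching signature in 1954 − 154 = 1800 CE.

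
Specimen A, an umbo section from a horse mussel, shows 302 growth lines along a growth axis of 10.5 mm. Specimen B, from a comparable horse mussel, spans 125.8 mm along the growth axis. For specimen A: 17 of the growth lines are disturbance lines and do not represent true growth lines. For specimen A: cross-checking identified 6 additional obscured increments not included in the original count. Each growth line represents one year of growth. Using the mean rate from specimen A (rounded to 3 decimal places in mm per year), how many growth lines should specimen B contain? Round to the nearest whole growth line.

Specimen A: adjusted count: 302 − 17 + 6 = 291 growth lines.
A: 10.5 mm over 291 years gives 10.5 / 291 ≈ 0.036 mm per year.
For B, 125.8 / 0.036 = 3494.44 years ≈ 3494 growth lines.

3494 growth lines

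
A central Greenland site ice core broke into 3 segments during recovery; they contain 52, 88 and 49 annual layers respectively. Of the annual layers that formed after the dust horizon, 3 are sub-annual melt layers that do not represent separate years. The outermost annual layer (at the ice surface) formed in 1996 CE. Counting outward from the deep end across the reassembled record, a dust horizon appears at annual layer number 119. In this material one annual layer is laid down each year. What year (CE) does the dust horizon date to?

Total annual layers = 52 + 88 + 49 = 189.
The dust horizon sits at annual layer 119 from the deep end, so 189 − 119 = 70 annual layers formed after it.
Removing the 3 false annual layers leaves 70 − 3 = 67 true annual layers beyond the dust horizon.
1996 − 67 = 1929 CE.

1929 CE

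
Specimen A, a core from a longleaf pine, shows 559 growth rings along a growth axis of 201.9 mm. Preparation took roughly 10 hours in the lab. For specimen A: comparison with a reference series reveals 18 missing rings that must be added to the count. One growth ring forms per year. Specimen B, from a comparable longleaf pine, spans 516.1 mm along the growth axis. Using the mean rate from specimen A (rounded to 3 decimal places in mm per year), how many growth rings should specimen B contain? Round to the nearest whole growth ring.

1475 growth rings

Specimen A: true growth ring count = 559 + 18 = 577.
A: Extension rate ≈ 201.9 / 577 = 0.350 mm/year.
B spans 516.1 / 0.350 = 1474.57 years ≈ 1475 growth rings.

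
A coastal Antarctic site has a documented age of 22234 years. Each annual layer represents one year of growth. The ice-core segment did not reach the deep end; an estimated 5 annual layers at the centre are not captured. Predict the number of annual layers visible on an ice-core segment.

One annual layer per year gives 22234 annual layers over 22234 years.
22234 − 5 missed = 22229 annual layers expected in the prepared section.

22229 annual layers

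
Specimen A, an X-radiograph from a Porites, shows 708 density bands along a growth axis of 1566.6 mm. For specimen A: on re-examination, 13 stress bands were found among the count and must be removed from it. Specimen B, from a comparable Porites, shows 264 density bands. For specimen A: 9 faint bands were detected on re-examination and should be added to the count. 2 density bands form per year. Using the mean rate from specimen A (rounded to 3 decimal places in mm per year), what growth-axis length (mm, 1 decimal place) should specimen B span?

587.5 mm

Specimen A: after corrections the count is 708 − 13 + 9 = 704 density bands.
Specimen A: with 2 density bands per year, 704 / 2 = 352 years.
A: 1566.6 mm over 352 years gives 1566.6 / 352 ≈ 4.451 mm/year.
Specimen B: with 2 density bands per year, 264 / 2 = 132 years. B's length ≈ 4.451 × 132 = 587.5 mm.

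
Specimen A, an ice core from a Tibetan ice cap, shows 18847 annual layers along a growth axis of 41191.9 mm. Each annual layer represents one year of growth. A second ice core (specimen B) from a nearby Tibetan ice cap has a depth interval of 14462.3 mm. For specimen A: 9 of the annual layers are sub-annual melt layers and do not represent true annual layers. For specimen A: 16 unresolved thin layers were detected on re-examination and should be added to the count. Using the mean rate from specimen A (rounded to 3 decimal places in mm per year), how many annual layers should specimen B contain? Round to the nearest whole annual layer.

Specimen A: after corrections the count is 18847 − 9 + 16 = 18854 annual layers.
A: 41191.9 mm over 18854 years gives 41191.9 / 18854 ≈ 2.185 mm per year.
B spans 14462.3 / 2.185 = 6618.90 years ≈ 6619 annual layers.

6619 annual layers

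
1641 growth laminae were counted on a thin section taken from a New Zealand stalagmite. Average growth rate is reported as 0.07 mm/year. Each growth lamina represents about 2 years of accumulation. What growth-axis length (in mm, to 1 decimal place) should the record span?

229.7 mm

At 2 years per growth lamina, 1641 × 2 = 3282 years.
Length ≈ 0.07 × 3282 = 229.7 mm.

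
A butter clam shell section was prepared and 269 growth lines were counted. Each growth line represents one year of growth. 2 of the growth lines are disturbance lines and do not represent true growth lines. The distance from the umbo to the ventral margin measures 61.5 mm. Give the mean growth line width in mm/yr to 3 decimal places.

Correcting the raw count gives 269 − 2 = 267 true growth lines.
61.5 mm over 267 years gives 61.5 / 267 ≈ 0.230 mm/yr.

0.230 mm/yr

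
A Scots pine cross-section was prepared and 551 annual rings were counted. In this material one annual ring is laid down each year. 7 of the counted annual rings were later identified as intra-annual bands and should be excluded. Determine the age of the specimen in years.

544 yr

After corrections the count is 551 − 7 = 544 annual rings.
At one annual ring per year, that is 544 years.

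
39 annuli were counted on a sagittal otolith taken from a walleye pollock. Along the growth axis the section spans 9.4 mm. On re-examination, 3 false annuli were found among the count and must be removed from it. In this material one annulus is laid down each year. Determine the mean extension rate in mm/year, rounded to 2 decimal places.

0.26 mm/year

Correcting the raw count gives 39 − 3 = 36 true annuli.
Extension rate ≈ 9.4 / 36 = 0.26 mm/year.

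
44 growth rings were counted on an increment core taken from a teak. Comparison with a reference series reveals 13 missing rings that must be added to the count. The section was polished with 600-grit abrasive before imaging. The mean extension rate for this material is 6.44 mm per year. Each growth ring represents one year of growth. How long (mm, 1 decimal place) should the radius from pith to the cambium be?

367.1 mm

Adjusted count: 44 + 13 = 57 growth rings.
Predicted length = 6.44 mm/year × 57 years = 367.1 mm.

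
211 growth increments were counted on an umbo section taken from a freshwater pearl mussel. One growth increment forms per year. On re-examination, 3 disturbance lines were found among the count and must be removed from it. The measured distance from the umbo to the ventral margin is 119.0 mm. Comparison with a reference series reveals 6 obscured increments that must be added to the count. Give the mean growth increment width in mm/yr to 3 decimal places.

0.556 mm/yr

Adjusted count: 211 − 3 + 6 = 214 growth increments.
Extension rate ≈ 119.0 / 214 = 0.556 mm/yr.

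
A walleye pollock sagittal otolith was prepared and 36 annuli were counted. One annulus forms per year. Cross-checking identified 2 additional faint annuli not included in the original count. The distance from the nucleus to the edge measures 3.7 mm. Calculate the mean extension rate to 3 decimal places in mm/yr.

0.097 mm/yr

Correcting the raw count gives 36 + 2 = 38 true annuli.
3.7 mm over 38 years gives 3.7 / 38 ≈ 0.097 mm/yr.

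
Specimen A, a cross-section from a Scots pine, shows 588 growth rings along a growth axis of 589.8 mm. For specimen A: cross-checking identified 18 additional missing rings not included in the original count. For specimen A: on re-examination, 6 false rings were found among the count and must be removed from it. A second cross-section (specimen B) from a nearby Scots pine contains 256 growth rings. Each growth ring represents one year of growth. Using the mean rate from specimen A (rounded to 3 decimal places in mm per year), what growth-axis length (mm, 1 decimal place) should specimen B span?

Specimen A: true growth ring count = 588 − 6 + 18 = 600.
A: 589.8 mm over 600 years gives 589.8 / 600 ≈ 0.983 mm/year.
B's length ≈ 0.983 × 256 = 251.6 mm.

251.6 mm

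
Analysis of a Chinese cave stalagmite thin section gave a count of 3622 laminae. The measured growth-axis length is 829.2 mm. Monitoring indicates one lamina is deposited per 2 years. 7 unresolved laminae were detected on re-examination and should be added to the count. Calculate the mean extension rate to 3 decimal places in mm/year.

0.114 mm/year

True lamina count = 3622 + 7 = 3629.
At 2 years per lamina, 3629 × 2 = 7258 years.
Mean rate = 829.2 mm / 7258 years ≈ 0.114 mm/year.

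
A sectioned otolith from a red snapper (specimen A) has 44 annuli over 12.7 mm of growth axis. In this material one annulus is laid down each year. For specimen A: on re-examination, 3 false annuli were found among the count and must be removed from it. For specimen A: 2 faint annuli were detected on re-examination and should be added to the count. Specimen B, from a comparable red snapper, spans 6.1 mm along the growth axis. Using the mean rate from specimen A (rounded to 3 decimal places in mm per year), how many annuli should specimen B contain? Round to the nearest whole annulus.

Specimen A: true annulus count = 44 − 3 + 2 = 43.
A: Mean rate = 12.7 mm / 43 years ≈ 0.295 mm/yr.
B spans 6.1 / 0.295 = 20.68 years ≈ 21 annuli.

21 annuli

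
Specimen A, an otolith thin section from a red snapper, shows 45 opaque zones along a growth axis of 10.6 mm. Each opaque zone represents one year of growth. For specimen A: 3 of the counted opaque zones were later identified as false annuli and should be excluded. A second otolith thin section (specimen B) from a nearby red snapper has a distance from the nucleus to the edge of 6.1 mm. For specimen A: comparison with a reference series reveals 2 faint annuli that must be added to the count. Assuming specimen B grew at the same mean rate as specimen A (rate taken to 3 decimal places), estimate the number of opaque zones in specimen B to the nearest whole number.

25 opaque zones

Specimen A: adjusted count: 45 − 3 + 2 = 44 opaque zones.
A: Extension rate ≈ 10.6 / 44 = 0.241 mm per year.
Specimen B: 6.1 mm / 0.241 mm per year = 25.31 years ≈ 25 opaque zones.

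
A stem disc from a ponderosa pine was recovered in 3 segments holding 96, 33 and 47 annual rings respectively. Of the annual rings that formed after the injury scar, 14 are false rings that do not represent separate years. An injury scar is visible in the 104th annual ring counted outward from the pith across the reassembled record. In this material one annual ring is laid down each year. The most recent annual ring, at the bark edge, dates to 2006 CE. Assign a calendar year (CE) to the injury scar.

1948 CE

Total annual rings = 96 + 33 + 47 = 176.
176 − 104 = 72 annual rings lie beyond the injury scar toward the bark edge.
Excluding 14 false annual rings: 72 − 14 = 58.
The annual ring at the bark edge is 2006 CE, so the injury scar dates to 2006 − 58 = 1948 CE.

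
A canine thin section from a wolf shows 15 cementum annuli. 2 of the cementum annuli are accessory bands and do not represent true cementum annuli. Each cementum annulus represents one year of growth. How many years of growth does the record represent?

Adjusted count: 15 − 2 = 13 cementum annuli.
One cementum annulus per year makes the duration 13 years.

13 yr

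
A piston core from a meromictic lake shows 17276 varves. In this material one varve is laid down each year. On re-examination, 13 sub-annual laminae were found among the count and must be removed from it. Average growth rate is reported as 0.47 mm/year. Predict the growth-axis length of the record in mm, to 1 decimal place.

8113.6 mm

Adjusted count: 17276 − 13 = 17263 varves.
Length ≈ 0.47 × 17263 = 8113.6 mm.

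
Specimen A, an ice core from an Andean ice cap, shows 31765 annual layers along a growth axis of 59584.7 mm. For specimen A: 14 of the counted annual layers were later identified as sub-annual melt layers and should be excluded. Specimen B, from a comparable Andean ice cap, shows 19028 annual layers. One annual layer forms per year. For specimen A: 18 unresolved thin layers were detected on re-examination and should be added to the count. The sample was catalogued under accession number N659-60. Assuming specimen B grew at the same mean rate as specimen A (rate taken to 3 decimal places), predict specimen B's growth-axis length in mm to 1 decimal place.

Specimen A: after corrections the count is 31765 − 14 + 18 = 31769 annual layers.
A: Mean rate = 59584.7 mm / 31769 years ≈ 1.876 mm/yr.
Length of B = 1.876 × 19028 = 35696.5 mm.

35696.5 mm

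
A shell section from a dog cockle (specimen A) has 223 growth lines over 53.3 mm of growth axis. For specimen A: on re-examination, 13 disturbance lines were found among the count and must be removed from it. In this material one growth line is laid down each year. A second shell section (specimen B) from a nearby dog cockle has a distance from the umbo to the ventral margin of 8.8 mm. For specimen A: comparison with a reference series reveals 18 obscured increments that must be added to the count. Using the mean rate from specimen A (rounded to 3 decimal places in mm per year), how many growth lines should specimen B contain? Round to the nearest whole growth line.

Specimen A: adjusted count: 223 − 13 + 18 = 228 growth lines.
A: Extension rate ≈ 53.3 / 228 = 0.234 mm/year.
For B, 8.8 / 0.234 = 37.61 years ≈ 38 growth lines.

38 growth lines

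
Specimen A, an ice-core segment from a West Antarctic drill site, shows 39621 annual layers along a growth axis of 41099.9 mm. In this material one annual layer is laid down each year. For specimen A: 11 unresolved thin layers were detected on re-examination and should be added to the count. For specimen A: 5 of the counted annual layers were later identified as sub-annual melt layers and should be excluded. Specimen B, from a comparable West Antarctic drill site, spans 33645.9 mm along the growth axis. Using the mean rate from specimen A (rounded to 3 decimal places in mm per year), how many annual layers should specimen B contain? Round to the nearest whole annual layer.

32445 annual layers

Specimen A: after corrections the count is 39621 − 5 + 11 = 39627 annual layers.
A: 41099.9 mm over 39627 years gives 41099.9 / 39627 ≈ 1.037 mm per year.
Specimen B: 33645.9 mm / 1.037 mm per year = 32445.42 years ≈ 32445 annual layers.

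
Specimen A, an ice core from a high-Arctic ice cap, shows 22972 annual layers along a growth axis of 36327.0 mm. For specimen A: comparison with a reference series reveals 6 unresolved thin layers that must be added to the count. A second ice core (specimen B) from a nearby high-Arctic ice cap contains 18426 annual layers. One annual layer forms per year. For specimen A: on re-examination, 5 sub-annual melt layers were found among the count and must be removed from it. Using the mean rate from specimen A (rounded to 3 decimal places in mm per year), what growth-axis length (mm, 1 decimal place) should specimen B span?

Specimen A: adjusted count: 22972 − 5 + 6 = 22973 annual layers.
A: 36327.0 mm over 22973 years gives 36327.0 / 22973 ≈ 1.581 mm per year.
B's length ≈ 1.581 × 18426 = 29131.5 mm.

29131.5 mm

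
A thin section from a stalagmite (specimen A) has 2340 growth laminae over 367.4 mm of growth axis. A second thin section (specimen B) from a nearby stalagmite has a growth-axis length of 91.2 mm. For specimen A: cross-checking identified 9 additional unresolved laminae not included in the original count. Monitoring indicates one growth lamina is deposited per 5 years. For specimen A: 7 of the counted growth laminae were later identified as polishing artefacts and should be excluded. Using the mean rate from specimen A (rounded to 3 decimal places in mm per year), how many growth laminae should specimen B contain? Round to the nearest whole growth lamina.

588 growth laminae

Specimen A: correcting the raw count gives 2340 − 7 + 9 = 2342 true growth laminae.
Specimen A: multiplying by 5 years per growth lamina: 2342 × 5 = 11710 years.
A: Mean rate = 367.4 mm / 11710 years ≈ 0.031 mm per year.
B spans 91.2 / 0.031 = 2941.94 years; at 5 years per growth lamina that is 2941.94 / 5 ≈ 588 growth laminae.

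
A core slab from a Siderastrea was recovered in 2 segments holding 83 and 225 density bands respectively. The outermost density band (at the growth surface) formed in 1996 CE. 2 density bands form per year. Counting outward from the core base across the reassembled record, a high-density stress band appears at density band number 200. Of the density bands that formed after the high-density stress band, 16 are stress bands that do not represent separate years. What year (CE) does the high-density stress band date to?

Total density bands = 83 + 225 = 308.
308 − 200 = 108 density bands lie beyond the high-density stress band toward the growth surface.
Excluding 16 false density bands: 108 − 16 = 92.
Dividing by 2 density bands per year: 92 / 2 = 46 years.
The density band at the growth surface is 1996 CE, so the high-density stress band dates to 1996 − 46 = 1950 CE.

1950 CE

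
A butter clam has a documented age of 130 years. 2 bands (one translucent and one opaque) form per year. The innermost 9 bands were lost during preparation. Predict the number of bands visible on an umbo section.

130 years at 2 bands per year gives 130 × 2 = 260 bands.
Less the 9 uncaptured bands: 260 − 9 = 251.

251 bands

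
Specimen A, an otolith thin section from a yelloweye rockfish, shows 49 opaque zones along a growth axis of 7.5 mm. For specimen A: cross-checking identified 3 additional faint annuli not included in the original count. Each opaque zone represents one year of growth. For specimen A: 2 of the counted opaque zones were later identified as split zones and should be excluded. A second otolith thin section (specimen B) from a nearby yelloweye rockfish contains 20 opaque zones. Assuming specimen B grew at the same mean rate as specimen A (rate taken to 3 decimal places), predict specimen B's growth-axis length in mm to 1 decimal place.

Specimen A: correcting the raw count gives 49 − 2 + 3 = 50 true opaque zones.
A: Extension rate ≈ 7.5 / 50 = 0.150 mm per year.
Length of B = 0.150 × 20 = 3.0 mm.

3.0 mm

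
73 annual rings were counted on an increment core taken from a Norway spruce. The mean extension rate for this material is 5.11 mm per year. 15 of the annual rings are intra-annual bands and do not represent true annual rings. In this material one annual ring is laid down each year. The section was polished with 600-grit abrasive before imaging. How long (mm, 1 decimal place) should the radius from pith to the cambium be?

True annual ring count = 73 − 15 = 58.
58 years at 5.11 mm/year gives 5.11 × 58 = 296.4 mm.

296.4 mm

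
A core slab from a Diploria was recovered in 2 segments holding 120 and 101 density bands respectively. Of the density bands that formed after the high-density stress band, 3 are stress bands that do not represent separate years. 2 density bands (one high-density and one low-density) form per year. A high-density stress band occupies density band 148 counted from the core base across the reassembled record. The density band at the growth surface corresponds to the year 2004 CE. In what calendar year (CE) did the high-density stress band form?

Total density bands = 120 + 101 = 221.
The high-density stress band sits at density band 148 from the core base, so 221 − 148 = 73 density bands formed after it.
73 − 3 false = 70 true density bands after the high-density stress band.
70 density bands at 2 per year is 70 / 2 = 35 years.
2004 − 35 = 1969 CE.

1969 CE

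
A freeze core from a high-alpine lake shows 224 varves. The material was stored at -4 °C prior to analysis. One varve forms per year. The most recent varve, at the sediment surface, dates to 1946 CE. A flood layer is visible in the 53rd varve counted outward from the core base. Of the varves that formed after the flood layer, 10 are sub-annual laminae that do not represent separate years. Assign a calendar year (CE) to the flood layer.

224 − 53 = 171 varves lie beyond the flood layer toward the sediment surface.
Removing the 10 false varves leaves 171 − 10 = 161 true varves beyond the flood layer.
Counting back 161 years from 1946 CE places the flood layer in 1946 − 161 = 1785 CE.

1785 CE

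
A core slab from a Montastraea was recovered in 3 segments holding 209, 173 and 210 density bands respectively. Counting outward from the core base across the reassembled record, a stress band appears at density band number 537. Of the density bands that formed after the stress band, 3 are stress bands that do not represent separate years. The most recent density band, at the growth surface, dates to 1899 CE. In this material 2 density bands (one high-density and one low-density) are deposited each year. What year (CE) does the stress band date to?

1873 CE

Total density bands = 209 + 173 + 210 = 592.
The stress band sits at density band 537 from the core base, so 592 − 537 = 55 density bands formed after it.
Excluding 3 false density bands: 55 − 3 = 52.
52 density bands at 2 per year is 52 / 2 = 26 years.
Counting back 26 years from 1899 CE places the stress band in 1899 − 26 = 1873 CE.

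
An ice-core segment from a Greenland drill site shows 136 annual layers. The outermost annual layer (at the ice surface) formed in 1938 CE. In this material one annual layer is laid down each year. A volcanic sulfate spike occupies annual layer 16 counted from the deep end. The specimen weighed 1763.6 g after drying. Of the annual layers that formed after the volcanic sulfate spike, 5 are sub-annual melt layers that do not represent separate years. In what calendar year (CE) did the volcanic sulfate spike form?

136 − 16 = 120 annual layers lie beyond the volcanic sulfate spike toward the ice surface.
120 − 5 false = 115 true annual layers after the volcanic sulfate spike.
Counting back 115 years from 1938 CE places the volcanic sulfate spike in 1938 − 115 = 1823 CE.

1823 CE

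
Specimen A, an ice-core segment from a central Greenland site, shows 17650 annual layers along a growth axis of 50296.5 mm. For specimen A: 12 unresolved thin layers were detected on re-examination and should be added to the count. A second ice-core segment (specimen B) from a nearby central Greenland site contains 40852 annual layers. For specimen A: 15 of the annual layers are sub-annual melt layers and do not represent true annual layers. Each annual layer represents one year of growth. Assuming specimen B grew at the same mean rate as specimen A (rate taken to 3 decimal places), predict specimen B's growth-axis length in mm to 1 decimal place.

Specimen A: adjusted count: 17650 − 15 + 12 = 17647 annual layers.
A: 50296.5 mm over 17647 years gives 50296.5 / 17647 ≈ 2.850 mm per year.
Length of B = 2.850 × 40852 = 116428.2 mm.

116428.2 mm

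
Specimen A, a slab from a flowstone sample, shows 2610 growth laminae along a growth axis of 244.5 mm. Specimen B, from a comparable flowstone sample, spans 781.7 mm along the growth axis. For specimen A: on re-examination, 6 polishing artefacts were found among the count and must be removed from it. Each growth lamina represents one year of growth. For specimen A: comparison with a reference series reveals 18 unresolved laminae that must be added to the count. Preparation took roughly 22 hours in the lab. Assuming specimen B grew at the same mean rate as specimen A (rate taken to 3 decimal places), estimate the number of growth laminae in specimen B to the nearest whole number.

Specimen A: after corrections the count is 2610 − 6 + 18 = 2622 growth laminae.
A: Mean rate = 244.5 mm / 2622 years ≈ 0.093 mm/year.
For B, 781.7 / 0.093 = 8405.38 years ≈ 8405 growth laminae.

8405 growth laminae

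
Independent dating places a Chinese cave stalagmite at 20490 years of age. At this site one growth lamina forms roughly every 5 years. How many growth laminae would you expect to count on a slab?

4098 growth laminae

At 5 years per growth lamina, 20490 / 5 = 4098 growth laminae are expected.
So 4098 growth laminae should be present.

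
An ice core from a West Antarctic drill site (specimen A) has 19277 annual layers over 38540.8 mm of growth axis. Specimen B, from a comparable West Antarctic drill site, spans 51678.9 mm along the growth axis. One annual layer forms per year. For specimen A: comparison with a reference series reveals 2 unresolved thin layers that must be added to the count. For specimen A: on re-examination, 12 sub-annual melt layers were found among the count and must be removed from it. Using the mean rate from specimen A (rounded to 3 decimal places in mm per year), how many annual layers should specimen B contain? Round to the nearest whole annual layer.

25839 annual layers

Specimen A: true annual layer count = 19277 − 12 + 2 = 19267.
A: Mean rate = 38540.8 mm / 19267 years ≈ 2.000 mm/yr.
For B, 51678.9 / 2.000 = 25839.45 years ≈ 25839 annual layers.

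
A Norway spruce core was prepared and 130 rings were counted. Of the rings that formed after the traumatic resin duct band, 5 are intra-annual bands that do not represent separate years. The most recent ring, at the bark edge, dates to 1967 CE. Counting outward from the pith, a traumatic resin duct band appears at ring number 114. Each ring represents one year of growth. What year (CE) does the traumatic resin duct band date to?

130 − 114 = 16 rings lie beyond the traumatic resin duct band toward the bark edge.
16 − 5 false = 11 true rings after the traumatic resin duct band.
The ring at the bark edge is 1967 CE, so the traumatic resin duct band dates to 1967 − 11 = 1956 CE.

1956 CE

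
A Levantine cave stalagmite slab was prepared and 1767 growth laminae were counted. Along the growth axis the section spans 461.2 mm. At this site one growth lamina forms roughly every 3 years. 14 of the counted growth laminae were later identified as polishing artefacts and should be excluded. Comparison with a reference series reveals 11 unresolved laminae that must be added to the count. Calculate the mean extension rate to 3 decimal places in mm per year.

0.087 mm per year

True growth lamina count = 1767 − 14 + 11 = 1764.
1764 growth laminae at 3 years each span 1764 × 3 = 5292 years.
Mean rate = 461.2 mm / 5292 years ≈ 0.087 mm per year.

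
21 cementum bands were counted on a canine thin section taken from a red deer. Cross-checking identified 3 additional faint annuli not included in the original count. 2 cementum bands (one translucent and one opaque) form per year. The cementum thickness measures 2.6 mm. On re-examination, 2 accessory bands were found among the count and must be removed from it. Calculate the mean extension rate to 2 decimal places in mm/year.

Correcting the raw count gives 21 − 2 + 3 = 22 true cementum bands.
Dividing by 2 cementum bands per year: 22 / 2 = 11 years.
Extension rate ≈ 2.6 / 11 = 0.24 mm/year.

0.24 mm/year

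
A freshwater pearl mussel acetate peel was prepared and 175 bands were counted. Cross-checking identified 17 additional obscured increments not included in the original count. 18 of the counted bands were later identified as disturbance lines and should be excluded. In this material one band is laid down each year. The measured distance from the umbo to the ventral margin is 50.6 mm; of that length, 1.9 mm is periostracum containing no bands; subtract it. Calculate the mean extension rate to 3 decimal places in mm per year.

0.280 mm per year

After corrections the count is 175 − 18 + 17 = 174 bands.
The growth record spans 50.6 − 1.9 = 48.7 mm.
Mean rate = 48.7 mm / 174 years ≈ 0.280 mm per year.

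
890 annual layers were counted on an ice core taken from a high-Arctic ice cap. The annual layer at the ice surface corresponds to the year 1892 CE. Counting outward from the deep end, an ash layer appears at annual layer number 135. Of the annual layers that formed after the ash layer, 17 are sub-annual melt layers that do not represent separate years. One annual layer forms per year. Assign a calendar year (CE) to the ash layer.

1154 CE

890 − 135 = 755 annual layers lie beyond the ash layer toward the ice surface.
Removing the 17 false annual layers leaves 755 − 17 = 738 true annual layers beyond the ash layer.
Counting back 738 years from 1892 CE places the ash layer in 1892 − 738 = 1154 CE.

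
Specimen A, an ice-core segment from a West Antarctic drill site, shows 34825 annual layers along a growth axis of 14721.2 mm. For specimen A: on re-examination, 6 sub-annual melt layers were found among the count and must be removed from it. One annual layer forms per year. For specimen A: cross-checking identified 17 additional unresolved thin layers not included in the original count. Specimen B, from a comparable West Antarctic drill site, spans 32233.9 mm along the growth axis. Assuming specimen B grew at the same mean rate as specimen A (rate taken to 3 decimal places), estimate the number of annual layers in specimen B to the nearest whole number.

Specimen A: after corrections the count is 34825 − 6 + 17 = 34836 annual layers.
A: Extension rate ≈ 14721.2 / 34836 = 0.423 mm per year.
B spans 32233.9 / 0.423 = 76203.07 years ≈ 76203 annual layers.

76203 annual layers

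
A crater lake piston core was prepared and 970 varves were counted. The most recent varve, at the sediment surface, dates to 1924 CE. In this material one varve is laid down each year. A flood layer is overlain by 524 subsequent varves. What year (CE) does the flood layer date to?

524 varves formed after the flood layer.
Counting back 524 years from 1924 CE places the flood layer in 1924 − 524 = 1400 CE.

1400 CE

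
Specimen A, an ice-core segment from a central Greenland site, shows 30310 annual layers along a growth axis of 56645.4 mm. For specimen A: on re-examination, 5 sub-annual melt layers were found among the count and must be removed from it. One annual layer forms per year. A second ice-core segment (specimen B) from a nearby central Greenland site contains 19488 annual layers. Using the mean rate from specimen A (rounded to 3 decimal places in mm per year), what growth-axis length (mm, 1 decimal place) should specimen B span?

Specimen A: after corrections the count is 30310 − 5 = 30305 annual layers.
A: Extension rate ≈ 56645.4 / 30305 = 1.869 mm/year.
For B, 1.869 mm/year × 19488 years = 36423.1 mm.

36423.1 mm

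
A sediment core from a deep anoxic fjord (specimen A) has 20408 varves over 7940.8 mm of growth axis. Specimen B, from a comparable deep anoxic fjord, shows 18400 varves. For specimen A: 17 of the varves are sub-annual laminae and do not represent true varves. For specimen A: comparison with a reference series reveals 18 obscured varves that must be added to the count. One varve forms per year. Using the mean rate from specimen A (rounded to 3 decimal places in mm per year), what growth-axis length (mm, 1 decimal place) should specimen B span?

Specimen A: after corrections the count is 20408 − 17 + 18 = 20409 varves.
A: Extension rate ≈ 7940.8 / 20409 = 0.389 mm/yr.
For B, 0.389 mm/year × 18400 years = 7157.6 mm.

7157.6 mm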